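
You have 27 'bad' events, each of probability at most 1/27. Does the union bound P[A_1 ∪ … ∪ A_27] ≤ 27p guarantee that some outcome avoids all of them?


Union bound: P[∪_{i=1}^{27} A_i] ≤ Σ_i P[A_i] ≤ 27·p = 27·(1/27) = 1.
Numerically: 1 ≈ 1.000000.
Is 1 < 1? NO.
Since the bound 1 is ≥ 1, the union bound is uninformative here; it does NOT by itself certify existence.

27·p = 1 ≈ 1.000000; existence NOT certified by the union bound.


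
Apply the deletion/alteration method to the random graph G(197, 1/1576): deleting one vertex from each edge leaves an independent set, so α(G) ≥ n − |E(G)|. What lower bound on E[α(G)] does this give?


E[|E(G)|] = C(197, 2)·p = 19306 · (1/1576) = 49/4.
E[α(G)] ≥ n − E[|E(G)|] = 197 − 49/4 = 739/4.
Numerically: ≈ 184.750.
(This is only a lower bound; the true E[α(G)] may be larger.)

E[α(G)] ≥ 739/4 ≈ 184.750.


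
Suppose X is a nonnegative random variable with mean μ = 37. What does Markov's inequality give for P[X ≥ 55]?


μ = E[X] = 37, a = 55.
Markov: P[X ≥ 55] ≤ μ/a = (37)/55 = 37/55.
Numerically: ≈ 0.673.
(Since a = 55 > μ = 37.000, the bound 37/55 is < 1 and informative.)

P[X ≥ 55] ≤ 37/55 ≈ 0.673.


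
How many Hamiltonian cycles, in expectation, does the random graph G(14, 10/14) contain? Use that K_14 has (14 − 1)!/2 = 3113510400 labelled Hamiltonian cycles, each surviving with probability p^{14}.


K_14 has (14 − 1)!/2 = 3113510400 labelled Hamiltonian cycles.
For each such Hamiltonian cycle H, let X_H = 1 if all 14 edges of H are present in G. Then P[X_H = 1] = p^{14} = (5/7)^{14} = 6103515625/678223072849.
Summing the indicators: E[X] = Σ_H E[X_H] = 3113510400 · p^{14} = 3113510400 · 6103515625/678223072849 = 2714765625000000000/96889010407.
Numerically: E[X] ≈ 2.8e+07.

E[X] = 3113510400 · (5/7)^{14} = 2714765625000000000/96889010407 ≈ 2.8e+07.


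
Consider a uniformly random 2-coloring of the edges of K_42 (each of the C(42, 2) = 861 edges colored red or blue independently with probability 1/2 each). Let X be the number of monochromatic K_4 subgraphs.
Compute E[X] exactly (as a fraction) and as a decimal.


Let X = Σ_S X_S over the C(42, 4) = 111930 subsets S of size 4, where X_S = 1 if the K_4 on S is monochromatic.
For a fixed S, the K_4 on S has C(4, 2) = 6 edges. P[all 6 edges red] = (1/2)^6, and likewise for blue, so P[monochromatic] = 2·(1/2)^6 = 2^{1 − 6} = 1/32.
Summing: E[X] = C(42, 4) · 2^{1 − 6} = 111930 · 1/32 = 55965/16.
Numerically: E[X] ≈ 3497.812.

E[X] = C(42,4)·2^(1−C(4,2)) = 55965/16 ≈ 3497.812.


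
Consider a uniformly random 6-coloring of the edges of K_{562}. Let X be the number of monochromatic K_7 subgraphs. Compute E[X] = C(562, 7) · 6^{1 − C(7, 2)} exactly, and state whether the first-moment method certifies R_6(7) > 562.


E[X] = C(562, 7) · 6^{1 − 21} = 3384017972944752 · 6^{−20} = 3384017972944752/3656158440062976.
As a reduced fraction: E[X] = 70500374436349/76169967501312 ≈ 0.9255666.
Is E[X] < 1? YES.
Since E[X] < 1, there exists a 6-coloring of K_{562} with no monochromatic K_7; hence R_6(7) > 562.

E[X] = 70500374436349/76169967501312 ≈ 0.9255666; E[X] < 1, so R_6(7) > 562.


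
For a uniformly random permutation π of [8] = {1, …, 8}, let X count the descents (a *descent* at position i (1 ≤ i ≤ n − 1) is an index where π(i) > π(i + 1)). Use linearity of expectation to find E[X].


Write X = Σ X_I over i = 1, …, 7, with X_I the indicator of one descent.
There are 7 indicators.
For each fixed i, the pair (π(i), π(i+1)) is a uniformly random ordered pair of distinct values from {1, …, 8}; by symmetry P[π(i) > π(i+1)] = 1/2.
By linearity: E[X] = 7 · (1/2) = (8 − 1) · (1/2) = 7/2 ≈ 3.500000.

E[X] = 7/2 = 3.500000.


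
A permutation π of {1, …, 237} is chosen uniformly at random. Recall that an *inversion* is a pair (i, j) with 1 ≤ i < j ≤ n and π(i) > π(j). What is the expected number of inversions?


Write X = Σ X_I over the C(237, 2) = 27966 pairs i < j, with X_I the indicator of one inversion.
There are 27966 indicators.
For each fixed pair i < j, the values π(i) and π(j) are two distinct elements of {1, …, 237} in uniformly random order; by symmetry P[π(i) > π(j)] = 1/2.
By linearity: E[X] = 27966 · (1/2) = C(237, 2) · (1/2) = 27966/2 = 13983 ≈ 13983.000.

E[X] = 13983 = 13983.000.


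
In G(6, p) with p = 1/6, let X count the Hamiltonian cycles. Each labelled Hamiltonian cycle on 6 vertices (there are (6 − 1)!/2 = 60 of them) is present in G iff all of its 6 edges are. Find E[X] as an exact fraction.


K_6 has (6 − 1)!/2 = 60 labelled Hamiltonian cycles.
For each such Hamiltonian cycle H, let X_H = 1 if all 6 edges of H are present in G. Then P[X_H = 1] = p^{6} = (1/6)^{6} = 1/46656.
By linearity: E[X] = Σ_H E[X_H] = 60 · p^{6} = 60 · 1/46656 = 5/3888.
Numerically: E[X] ≈ 0.00128601.

E[X] = 60 · (1/6)^{6} = 5/3888 ≈ 0.00128601.


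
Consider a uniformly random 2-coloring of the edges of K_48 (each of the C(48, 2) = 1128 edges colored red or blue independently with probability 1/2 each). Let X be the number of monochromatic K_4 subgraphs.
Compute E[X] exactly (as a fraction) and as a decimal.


Let X = Σ_S X_S over the C(48, 4) = 194580 subsets S of size 4, where X_S = 1 if the K_4 on S is monochromatic.
For a fixed S, the K_4 on S has C(4, 2) = 6 edges. P[all 6 edges red] = (1/2)^6, and likewise for blue, so P[monochromatic] = 2·(1/2)^6 = 2^{1 − 6} = 1/32.
By linearity: E[X] = C(48, 4) · 2^{1 − 6} = 194580 · 1/32 = 48645/8.
Numerically: E[X] ≈ 6080.62500.

E[X] = C(48,4)·2^(1−C(4,2)) = 48645/8 ≈ 6080.62500.


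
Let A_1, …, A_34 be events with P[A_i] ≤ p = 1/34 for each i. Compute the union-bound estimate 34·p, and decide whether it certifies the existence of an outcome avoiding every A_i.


Union bound: P[∪_{i=1}^{34} A_i] ≤ Σ_i P[A_i] ≤ 34·p = 34·(1/34) = 1.
Numerically: 1 ≈ 1.0000000.
Is 1 < 1? NO.
Since the bound 1 is ≥ 1, the union bound is uninformative here; it does NOT by itself certify existence.

34·p = 1 ≈ 1.0000000; existence NOT certified by the union bound.


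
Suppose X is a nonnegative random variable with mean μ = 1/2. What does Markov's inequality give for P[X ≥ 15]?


μ = E[X] = 1/2, a = 15.
Markov: P[X ≥ 15] ≤ μ/a = (1/2)/15 = 1/30.
Numerically: ≈ 0.03333.
(Since a = 15 > μ = 0.50000, the bound 1/30 is < 1 and informative.)

P[X ≥ 15] ≤ 1/30 ≈ 0.03333.


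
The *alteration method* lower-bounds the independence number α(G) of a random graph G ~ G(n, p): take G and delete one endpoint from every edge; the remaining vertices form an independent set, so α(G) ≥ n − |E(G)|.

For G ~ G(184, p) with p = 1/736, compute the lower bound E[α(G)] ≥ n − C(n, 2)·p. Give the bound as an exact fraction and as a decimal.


E[|E(G)|] = C(184, 2)·p = 16836 · (1/736) = 183/8.
E[α(G)] ≥ n − E[|E(G)|] = 184 − 183/8 = 1289/8.
Numerically: ≈ 161.12500.
(This is only a lower bound; the true E[α(G)] may be larger.)

E[α(G)] ≥ 1289/8 ≈ 161.12500.


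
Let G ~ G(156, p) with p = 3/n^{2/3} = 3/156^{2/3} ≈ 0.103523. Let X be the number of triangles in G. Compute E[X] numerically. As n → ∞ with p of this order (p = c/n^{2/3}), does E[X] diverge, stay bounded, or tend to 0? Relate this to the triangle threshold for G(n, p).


Number of potential triangles: C(156, 3) = 620620.
Each occurs with probability p³ ≈ (0.103523)³ ≈ 1.10946746e-03.
By linearity: E[X] = C(156, 3)·p³ ≈ 620620 · 1.10946746e-03 ≈ 688.557692.
Since α = 2/3 < 1, p = c/n^{2/3} ≫ 1/n is above the triangle threshold p ~ 1/n. Asymptotically E[X] ~ (c³/6)·n^{3(1−α)} = (3³/6)·n^{1} → ∞; triangles are abundant w.h.p.

E[X] ≈ 688.557692; in regime p = Θ(1/n^{2/3}) E[X] diverges (above the triangle threshold p ~ 1/n).


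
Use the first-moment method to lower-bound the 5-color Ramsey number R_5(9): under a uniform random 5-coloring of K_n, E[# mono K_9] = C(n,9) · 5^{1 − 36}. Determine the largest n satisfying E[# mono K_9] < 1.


We need C(n, 9) · 5^{1 − 36} < 1, i.e. C(n, 9) < 5^{36 − 1} = 2910383045673370361328125.
Check values of n near the boundary:
  n = 2170: C(2170, 9) = 2891746779868845075610510; 2891746779868845075610510 < 2910383045673370361328125? YES
  n = 2171: C(2171, 9) = 2903784578674959601827205; 2903784578674959601827205 < 2910383045673370361328125? YES
  n = 2172: C(2172, 9) = 2915866900084148060642020; 2915866900084148060642020 < 2910383045673370361328125? NO
  n = 2173: C(2173, 9) = 2927993888115921319674265; 2927993888115921319674265 < 2910383045673370361328125? NO
  n = 2174: C(2174, 9) = 2940165687188920530702934; 2940165687188920530702934 < 2910383045673370361328125? NO
The largest n with C(n, 9) < 2910383045673370361328125 is n = 2171 (where E[X] = 580756915734991920365441/582076609134674072265625 ≈ 0.9977328). Hence R_5(9) > 2171, i.e. R_5(9) ≥ 2172.

Largest n = 2171; hence R_5(9) > 2171.


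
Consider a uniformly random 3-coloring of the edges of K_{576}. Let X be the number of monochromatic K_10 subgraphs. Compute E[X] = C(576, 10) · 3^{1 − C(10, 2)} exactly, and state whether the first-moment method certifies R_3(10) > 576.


E[X] = C(576, 10) · 3^{1 − 45} = 1024104945306307344480 · 3^{−44} = 1024104945306307344480/984770902183611232881.
As a reduced fraction: E[X] = 12643270929707498080/12157665459056928801 ≈ 1.040.
Is E[X] < 1? NO.
Since E[X] ≥ 1, the first-moment bound is inconclusive at n = 576; it does NOT by itself certify R_3(10) > 576.

E[X] = 12643270929707498080/12157665459056928801 ≈ 1.040; E[X] ≥ 1; first-moment method inconclusive here.


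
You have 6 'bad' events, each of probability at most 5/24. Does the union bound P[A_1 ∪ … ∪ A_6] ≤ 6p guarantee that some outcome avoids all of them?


Union bound: P[∪_{i=1}^{6} A_i] ≤ Σ_i P[A_i] ≤ 6·p = 6·(5/24) = 5/4.
Numerically: 5/4 ≈ 1.2500000.
Is 5/4 < 1? NO.
Since the bound 5/4 is ≥ 1, the union bound is uninformative here; it does NOT by itself certify existence.

6·p = 5/4 ≈ 1.2500000; existence NOT certified by the union bound.


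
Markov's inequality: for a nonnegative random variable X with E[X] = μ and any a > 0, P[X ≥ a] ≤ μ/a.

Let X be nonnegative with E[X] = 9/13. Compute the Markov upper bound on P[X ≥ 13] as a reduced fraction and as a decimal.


μ = E[X] = 9/13, a = 13.
Markov: P[X ≥ 13] ≤ μ/a = (9/13)/13 = 9/169.
Numerically: ≈ 0.053.
(Since a = 13 > μ = 0.692, the bound 9/169 is < 1 and informative.)

P[X ≥ 13] ≤ 9/169 ≈ 0.053.


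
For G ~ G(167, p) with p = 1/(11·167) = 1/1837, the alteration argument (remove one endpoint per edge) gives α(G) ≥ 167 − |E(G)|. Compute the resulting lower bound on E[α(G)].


E[|E(G)|] = C(167, 2)·p = 13861 · (1/1837) = 83/11.
E[α(G)] ≥ n − E[|E(G)|] = 167 − 83/11 = 1754/11.
Numerically: ≈ 159.45455.
(This is only a lower bound; the true E[α(G)] may be larger.)

E[α(G)] ≥ 1754/11 ≈ 159.45455.


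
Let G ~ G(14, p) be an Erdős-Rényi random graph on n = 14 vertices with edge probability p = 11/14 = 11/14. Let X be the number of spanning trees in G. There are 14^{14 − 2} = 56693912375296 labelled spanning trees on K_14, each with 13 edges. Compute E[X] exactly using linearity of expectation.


K_14 has 14^{14 − 2} = 56693912375296 labelled spanning trees.
For each such spanning tree H, let X_H = 1 if all 13 edges of H are present in G. Then P[X_H = 1] = p^{13} = (11/14)^{13} = 34522712143931/793714773254144.
By linearity: E[X] = Σ_H E[X_H] = 56693912375296 · p^{13} = 56693912375296 · 34522712143931/793714773254144 = 34522712143931/14.
Numerically: E[X] ≈ 2.4659e+12.

E[X] = 56693912375296 · (11/14)^{13} = 34522712143931/14 ≈ 2.4659e+12.


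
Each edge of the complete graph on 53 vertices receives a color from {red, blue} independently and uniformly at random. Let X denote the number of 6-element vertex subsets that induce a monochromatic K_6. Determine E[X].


Let X = Σ_S X_S over the C(53, 6) = 22957480 subsets S of size 6, where X_S = 1 if the K_6 on S is monochromatic.
For a fixed S, the K_6 on S has C(6, 2) = 15 edges. P[all 15 edges red] = (1/2)^15, and likewise for blue, so P[monochromatic] = 2·(1/2)^15 = 2^{1 − 15} = 1/16384.
By linearity: E[X] = C(53, 6) · 2^{1 − 15} = 22957480 · 1/16384 = 2869685/2048.
Numerically: E[X] ≈ 1401.213.

E[X] = C(53,6)·2^(1−C(6,2)) = 2869685/2048 ≈ 1401.213.


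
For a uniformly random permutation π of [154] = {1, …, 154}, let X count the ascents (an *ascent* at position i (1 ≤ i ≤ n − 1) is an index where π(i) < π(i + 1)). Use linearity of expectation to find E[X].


Write X = Σ X_I over i = 1, …, 153, with X_I the indicator of one ascent.
There are 153 indicators.
For each fixed i, the pair (π(i), π(i+1)) is a uniformly random ordered pair of distinct values from {1, …, 154}; by symmetry P[π(i) < π(i+1)] = 1/2.
By linearity: E[X] = 153 · (1/2) = (154 − 1) · (1/2) = 153/2 ≈ 76.50000.

E[X] = 153/2 = 76.50000.


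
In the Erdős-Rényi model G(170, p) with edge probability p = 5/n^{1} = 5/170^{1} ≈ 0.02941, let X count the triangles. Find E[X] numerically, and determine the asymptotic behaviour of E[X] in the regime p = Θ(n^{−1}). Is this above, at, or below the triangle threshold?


Number of potential triangles: C(170, 3) = 804440.
Each occurs with probability p³ ≈ (0.02941)³ ≈ 2.544270e-05.
By linearity: E[X] = C(170, 3)·p³ ≈ 804440 · 2.544270e-05 ≈ 20.4671.
Here α = 1, so p = 5/n is exactly at the triangle threshold p ~ 1/n. Asymptotically E[X] → c³/6 = 5³/6 = 125/6 ≈ 20.8333, a bounded constant. In this regime the triangle count is asymptotically Poisson(c³/6).

E[X] ≈ 20.4671; in regime p = Θ(1/n^{1}) E[X] stays bounded (at the triangle threshold p ~ 1/n).


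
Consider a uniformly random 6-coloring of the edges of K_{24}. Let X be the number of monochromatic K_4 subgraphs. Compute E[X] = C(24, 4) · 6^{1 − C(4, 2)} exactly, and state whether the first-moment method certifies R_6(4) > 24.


E[X] = C(24, 4) · 6^{1 − 6} = 10626 · 6^{−5} = 10626/7776.
As a reduced fraction: E[X] = 1771/1296 ≈ 1.366512.
Is E[X] < 1? NO.
Since E[X] ≥ 1, the first-moment bound is inconclusive at n = 24; it does NOT by itself certify R_6(4) > 24.

E[X] = 1771/1296 ≈ 1.366512; E[X] ≥ 1; first-moment method inconclusive here.


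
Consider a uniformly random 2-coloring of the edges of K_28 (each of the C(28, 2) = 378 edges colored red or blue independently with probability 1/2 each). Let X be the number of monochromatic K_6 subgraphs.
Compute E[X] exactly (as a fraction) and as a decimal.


Let X = Σ_S X_S over the C(28, 6) = 376740 subsets S of size 6, where X_S = 1 if the K_6 on S is monochromatic.
For a fixed S, the K_6 on S has C(6, 2) = 15 edges. P[all 15 edges red] = (1/2)^15, and likewise for blue, so P[monochromatic] = 2·(1/2)^15 = 2^{1 − 15} = 1/16384.
Summing: E[X] = C(28, 6) · 2^{1 − 15} = 376740 · 1/16384 = 94185/4096.
Numerically: E[X] ≈ 22.994.

E[X] = C(28,6)·2^(1−C(6,2)) = 94185/4096 ≈ 22.994.


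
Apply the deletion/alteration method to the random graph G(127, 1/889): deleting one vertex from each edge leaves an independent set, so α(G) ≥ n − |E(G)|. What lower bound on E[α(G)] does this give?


E[|E(G)|] = C(127, 2)·p = 8001 · (1/889) = 9.
E[α(G)] ≥ n − E[|E(G)|] = 127 − 9 = 118.
Numerically: ≈ 118.00000.
(This is only a lower bound; the true E[α(G)] may be larger.)

E[α(G)] ≥ 118 ≈ 118.00000.


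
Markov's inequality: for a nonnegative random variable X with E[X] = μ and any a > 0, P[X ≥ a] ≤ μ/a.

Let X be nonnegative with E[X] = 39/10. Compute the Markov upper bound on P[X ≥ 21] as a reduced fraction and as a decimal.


μ = E[X] = 39/10, a = 21.
Markov: P[X ≥ 21] ≤ μ/a = (39/10)/21 = 13/70.
Numerically: ≈ 0.1857.
(Since a = 21 > μ = 3.9000, the bound 13/70 is < 1 and informative.)

P[X ≥ 21] ≤ 13/70 ≈ 0.1857.


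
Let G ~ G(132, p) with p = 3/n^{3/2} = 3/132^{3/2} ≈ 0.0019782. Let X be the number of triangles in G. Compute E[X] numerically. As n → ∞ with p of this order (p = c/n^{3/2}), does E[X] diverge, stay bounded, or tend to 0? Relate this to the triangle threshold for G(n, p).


Number of potential triangles: C(132, 3) = 374660.
Each occurs with probability p³ ≈ (0.0019782)³ ≈ 7.7407149e-09.
By linearity: E[X] = C(132, 3)·p³ ≈ 374660 · 7.7407149e-09 ≈ 0.00290.
Since α = 3/2 > 1, p = c/n^{3/2} = o(1/n) is below the triangle threshold p ~ 1/n. Asymptotically E[X] ~ (c³/6)·n^{3(1−α)} = (3³/6)·n^{-1.5} → 0, so by Markov's inequality G has no triangles w.h.p.

E[X] ≈ 0.00290; in regime p = Θ(1/n^{3/2}) E[X] tends to 0 (below the triangle threshold p ~ 1/n).


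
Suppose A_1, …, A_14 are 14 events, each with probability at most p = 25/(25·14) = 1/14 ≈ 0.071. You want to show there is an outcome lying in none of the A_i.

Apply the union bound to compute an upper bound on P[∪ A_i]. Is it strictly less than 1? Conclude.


Union bound: P[∪_{i=1}^{14} A_i] ≤ Σ_i P[A_i] ≤ 14·p = 14·(1/14) = 1.
Numerically: 1 ≈ 1.000.
Is 1 < 1? NO.
Since the bound 1 is ≥ 1, the union bound is uninformative here; it does NOT by itself certify existence.

14·p = 1 ≈ 1.000; existence NOT certified by the union bound.


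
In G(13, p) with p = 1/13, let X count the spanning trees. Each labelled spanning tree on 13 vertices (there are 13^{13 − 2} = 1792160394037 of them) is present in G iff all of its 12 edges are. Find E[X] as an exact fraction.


K_13 has 13^{13 − 2} = 1792160394037 labelled spanning trees.
For each such spanning tree H, let X_H = 1 if all 12 edges of H are present in G. Then P[X_H = 1] = p^{12} = (1/13)^{12} = 1/23298085122481.
By linearity: E[X] = Σ_H E[X_H] = 1792160394037 · p^{12} = 1792160394037 · 1/23298085122481 = 1/13.
Numerically: E[X] ≈ 0.076923.

E[X] = 1792160394037 · (1/13)^{12} = 1/13 ≈ 0.076923.


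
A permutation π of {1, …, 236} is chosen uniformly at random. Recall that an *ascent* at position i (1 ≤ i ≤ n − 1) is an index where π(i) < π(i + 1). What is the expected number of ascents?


Write X = Σ X_I over i = 1, …, 235, with X_I the indicator of one ascent.
There are 235 indicators.
For each fixed i, the pair (π(i), π(i+1)) is a uniformly random ordered pair of distinct values from {1, …, 236}; by symmetry P[π(i) < π(i+1)] = 1/2.
By linearity: E[X] = 235 · (1/2) = (236 − 1) · (1/2) = 235/2 ≈ 117.50000.

E[X] = 235/2 = 117.50000.


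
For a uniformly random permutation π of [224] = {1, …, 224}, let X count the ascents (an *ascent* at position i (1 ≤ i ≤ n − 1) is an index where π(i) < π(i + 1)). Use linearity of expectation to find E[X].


Write X = Σ X_I over i = 1, …, 223, with X_I the indicator of one ascent.
There are 223 indicators.
For each fixed i, the pair (π(i), π(i+1)) is a uniformly random ordered pair of distinct values from {1, …, 224}; by symmetry P[π(i) < π(i+1)] = 1/2.
By linearity: E[X] = 223 · (1/2) = (224 − 1) · (1/2) = 223/2 ≈ 111.50000.

E[X] = 223/2 = 111.50000.


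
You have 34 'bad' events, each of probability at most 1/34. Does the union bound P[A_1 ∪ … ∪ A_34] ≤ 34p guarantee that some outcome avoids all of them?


Union bound: P[∪_{i=1}^{34} A_i] ≤ Σ_i P[A_i] ≤ 34·p = 34·(1/34) = 1.
Numerically: 1 ≈ 1.000000.
Is 1 < 1? NO.
Since the bound 1 is ≥ 1, the union bound is uninformative here; it does NOT by itself certify existence.

34·p = 1 ≈ 1.000000; existence NOT certified by the union bound.


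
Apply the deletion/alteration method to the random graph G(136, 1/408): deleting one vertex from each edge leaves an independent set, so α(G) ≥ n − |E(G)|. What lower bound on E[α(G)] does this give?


E[|E(G)|] = C(136, 2)·p = 9180 · (1/408) = 45/2.
E[α(G)] ≥ n − E[|E(G)|] = 136 − 45/2 = 227/2.
Numerically: ≈ 113.5000.
(This is only a lower bound; the true E[α(G)] may be larger.)

E[α(G)] ≥ 227/2 ≈ 113.5000.


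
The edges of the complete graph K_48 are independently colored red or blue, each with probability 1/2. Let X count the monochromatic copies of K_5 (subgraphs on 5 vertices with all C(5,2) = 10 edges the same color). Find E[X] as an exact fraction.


Let X = Σ_S X_S over the C(48, 5) = 1712304 subsets S of size 5, where X_S = 1 if the K_5 on S is monochromatic.
For a fixed S, the K_5 on S has C(5, 2) = 10 edges. P[all 10 edges red] = (1/2)^10, and likewise for blue, so P[monochromatic] = 2·(1/2)^10 = 2^{1 − 10} = 1/512.
By linearity: E[X] = C(48, 5) · 2^{1 − 10} = 1712304 · 1/512 = 107019/32.
Numerically: E[X] ≈ 3344.34375.

E[X] = C(48,5)·2^(1−C(5,2)) = 107019/32 ≈ 3344.34375.


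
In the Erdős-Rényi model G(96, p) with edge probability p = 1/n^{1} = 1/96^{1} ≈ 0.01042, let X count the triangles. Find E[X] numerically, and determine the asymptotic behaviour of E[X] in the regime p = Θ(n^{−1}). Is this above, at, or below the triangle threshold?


Number of potential triangles: C(96, 3) = 142880.
Each occurs with probability p³ ≈ (0.01042)³ ≈ 1.130281e-06.
By linearity: E[X] = C(96, 3)·p³ ≈ 142880 · 1.130281e-06 ≈ 0.1615.
Here α = 1, so p = 1/n is exactly at the triangle threshold p ~ 1/n. Asymptotically E[X] → c³/6 = 1³/6 = 1/6 ≈ 0.1667, a bounded constant. In this regime the triangle count is asymptotically Poisson(c³/6).

E[X] ≈ 0.1615; in regime p = Θ(1/n^{1}) E[X] stays bounded (at the triangle threshold p ~ 1/n).


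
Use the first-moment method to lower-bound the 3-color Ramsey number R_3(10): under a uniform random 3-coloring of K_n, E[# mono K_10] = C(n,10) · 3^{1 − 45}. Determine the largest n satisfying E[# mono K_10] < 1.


We need C(n, 10) · 3^{1 − 45} < 1, i.e. C(n, 10) < 3^{45 − 1} = 984770902183611232881.
Check values of n near the boundary:
  n = 568: C(568, 10) = 889446337783744949208; 889446337783744949208 < 984770902183611232881? YES
  n = 569: C(569, 10) = 905357721286137524328; 905357721286137524328 < 984770902183611232881? YES
  n = 570: C(570, 10) = 921524823451961408691; 921524823451961408691 < 984770902183611232881? YES
  n = 571: C(571, 10) = 937951290893172842001; 937951290893172842001 < 984770902183611232881? YES
  n = 572: C(572, 10) = 954640815642161682606; 954640815642161682606 < 984770902183611232881? YES
  n = 573: C(573, 10) = 971597135635805762226; 971597135635805762226 < 984770902183611232881? YES
  n = 574: C(574, 10) = 988824035203816502691; 988824035203816502691 < 984770902183611232881? NO
  n = 575: C(575, 10) = 1006325345561406175305; 1006325345561406175305 < 984770902183611232881? NO
  n = 576: C(576, 10) = 1024104945306307344480; 1024104945306307344480 < 984770902183611232881? NO
The largest n with C(n, 10) < 984770902183611232881 is n = 573 (where E[X] = 35985079097622435638/36472996377170786403 ≈ 0.987). Hence R_3(10) > 573, i.e. R_3(10) ≥ 574.

Largest n = 573; hence R_3(10) > 573.


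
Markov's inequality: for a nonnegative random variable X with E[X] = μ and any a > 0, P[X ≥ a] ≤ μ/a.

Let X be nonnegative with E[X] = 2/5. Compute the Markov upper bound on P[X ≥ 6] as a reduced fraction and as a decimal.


μ = E[X] = 2/5, a = 6.
Markov: P[X ≥ 6] ≤ μ/a = (2/5)/6 = 1/15.
Numerically: ≈ 0.067.
(Since a = 6 > μ = 0.400, the bound 1/15 is < 1 and informative.)

P[X ≥ 6] ≤ 1/15 ≈ 0.067.


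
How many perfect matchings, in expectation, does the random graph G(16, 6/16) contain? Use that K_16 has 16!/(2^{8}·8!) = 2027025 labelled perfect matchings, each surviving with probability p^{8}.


K_16 has 16!/(2^{8}·8!) = 2027025 labelled perfect matchings.
For each such perfect matching H, let X_H = 1 if all 8 edges of H are present in G. Then P[X_H = 1] = p^{8} = (3/8)^{8} = 6561/16777216.
By linearity: E[X] = Σ_H E[X_H] = 2027025 · p^{8} = 2027025 · 6561/16777216 = 13299311025/16777216.
Numerically: E[X] ≈ 792.701.

E[X] = 2027025 · (3/8)^{8} = 13299311025/16777216 ≈ 792.701.


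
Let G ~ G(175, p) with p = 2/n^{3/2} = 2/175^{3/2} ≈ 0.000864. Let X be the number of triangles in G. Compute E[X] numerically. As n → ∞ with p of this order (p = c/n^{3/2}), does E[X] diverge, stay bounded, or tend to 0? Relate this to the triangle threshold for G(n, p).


Number of potential triangles: C(175, 3) = 877975.
Each occurs with probability p³ ≈ (0.000864)³ ≈ 6.44791e-10.
By linearity: E[X] = C(175, 3)·p³ ≈ 877975 · 6.44791e-10 ≈ 0.001.
Since α = 3/2 > 1, p = c/n^{3/2} = o(1/n) is below the triangle threshold p ~ 1/n. Asymptotically E[X] ~ (c³/6)·n^{3(1−α)} = (2³/6)·n^{-1.5} → 0, so by Markov's inequality G has no triangles w.h.p.

E[X] ≈ 0.001; in regime p = Θ(1/n^{3/2}) E[X] tends to 0 (below the triangle threshold p ~ 1/n).


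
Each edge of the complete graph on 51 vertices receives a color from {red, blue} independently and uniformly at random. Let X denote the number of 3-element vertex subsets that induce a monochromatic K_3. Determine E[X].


Let X = Σ_S X_S over the C(51, 3) = 20825 subsets S of size 3, where X_S = 1 if the K_3 on S is monochromatic.
For a fixed S, the K_3 on S has C(3, 2) = 3 edges. P[all 3 edges red] = (1/2)^3, and likewise for blue, so P[monochromatic] = 2·(1/2)^3 = 2^{1 − 3} = 1/4.
By linearity: E[X] = C(51, 3) · 2^{1 − 3} = 20825 · 1/4 = 20825/4.
Numerically: E[X] ≈ 5206.250000.

E[X] = C(51,3)·2^(1−C(3,2)) = 20825/4 ≈ 5206.250000.


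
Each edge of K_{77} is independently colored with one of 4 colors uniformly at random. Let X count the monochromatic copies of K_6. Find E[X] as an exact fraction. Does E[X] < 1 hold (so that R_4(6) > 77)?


E[X] = C(77, 6) · 4^{1 − 15} = 237093780 · 4^{−14} = 237093780/268435456.
As a reduced fraction: E[X] = 59273445/67108864 ≈ 0.8832.
Is E[X] < 1? YES.
Since E[X] < 1, there exists a 4-coloring of K_{77} with no monochromatic K_6; hence R_4(6) > 77.

E[X] = 59273445/67108864 ≈ 0.8832; E[X] < 1, so R_4(6) > 77.


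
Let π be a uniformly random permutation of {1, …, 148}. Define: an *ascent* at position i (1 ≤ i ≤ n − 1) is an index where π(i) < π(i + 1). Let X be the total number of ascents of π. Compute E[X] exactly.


Write X = Σ X_I over i = 1, …, 147, with X_I the indicator of one ascent.
There are 147 indicators.
For each fixed i, the pair (π(i), π(i+1)) is a uniformly random ordered pair of distinct values from {1, …, 148}; by symmetry P[π(i) < π(i+1)] = 1/2.
By linearity: E[X] = 147 · (1/2) = (148 − 1) · (1/2) = 147/2 ≈ 73.5000.

E[X] = 147/2 = 73.5000.


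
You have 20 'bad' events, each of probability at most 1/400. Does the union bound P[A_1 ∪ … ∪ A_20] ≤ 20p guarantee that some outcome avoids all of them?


Union bound: P[∪_{i=1}^{20} A_i] ≤ Σ_i P[A_i] ≤ 20·p = 20·(1/400) = 1/20.
Numerically: 1/20 ≈ 0.050.
Is 1/20 < 1? YES.
Since P[∪ A_i] ≤ 1/20 < 1, the complement has P[∩ A_i^c] ≥ 1 − 1/20 = 19/20 > 0, so some outcome avoids every A_i.

20·p = 1/20 ≈ 0.050; existence CERTIFIED by the union bound.


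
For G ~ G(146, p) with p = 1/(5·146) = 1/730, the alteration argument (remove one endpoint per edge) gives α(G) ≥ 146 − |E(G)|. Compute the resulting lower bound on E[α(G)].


E[|E(G)|] = C(146, 2)·p = 10585 · (1/730) = 29/2.
E[α(G)] ≥ n − E[|E(G)|] = 146 − 29/2 = 263/2.
Numerically: ≈ 131.50000.
(This is only a lower bound; the true E[α(G)] may be larger.)

E[α(G)] ≥ 263/2 ≈ 131.50000.


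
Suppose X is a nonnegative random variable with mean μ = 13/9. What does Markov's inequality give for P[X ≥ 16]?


μ = E[X] = 13/9, a = 16.
Markov: P[X ≥ 16] ≤ μ/a = (13/9)/16 = 13/144.
Numerically: ≈ 0.0903.
(Since a = 16 > μ = 1.4444, the bound 13/144 is < 1 and informative.)

P[X ≥ 16] ≤ 13/144 ≈ 0.0903.


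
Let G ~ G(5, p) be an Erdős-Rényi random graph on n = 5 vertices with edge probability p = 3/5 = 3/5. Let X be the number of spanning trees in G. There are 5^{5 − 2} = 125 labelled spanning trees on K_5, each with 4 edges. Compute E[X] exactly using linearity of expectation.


K_5 has 5^{5 − 2} = 125 labelled spanning trees.
For each such spanning tree H, let X_H = 1 if all 4 edges of H are present in G. Then P[X_H = 1] = p^{4} = (3/5)^{4} = 81/625.
By linearity: E[X] = Σ_H E[X_H] = 125 · p^{4} = 125 · 81/625 = 81/5.
Numerically: E[X] ≈ 16.2.

E[X] = 125 · (3/5)^{4} = 81/5 ≈ 16.2.


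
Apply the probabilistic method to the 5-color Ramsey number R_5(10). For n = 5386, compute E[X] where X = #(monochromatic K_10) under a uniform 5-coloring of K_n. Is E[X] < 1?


E[X] = C(5386, 10) · 5^{1 − 45} = 5613966214234562222231428510561 · 5^{−44} = 5613966214234562222231428510561/5684341886080801486968994140625.
As a reduced fraction: E[X] = 5613966214234562222231428510561/5684341886080801486968994140625 ≈ 0.9876.
Is E[X] < 1? YES.
Since E[X] < 1, there exists a 5-coloring of K_{5386} with no monochromatic K_10; hence R_5(10) > 5386.

E[X] = 5613966214234562222231428510561/5684341886080801486968994140625 ≈ 0.9876; E[X] < 1, so R_5(10) > 5386.


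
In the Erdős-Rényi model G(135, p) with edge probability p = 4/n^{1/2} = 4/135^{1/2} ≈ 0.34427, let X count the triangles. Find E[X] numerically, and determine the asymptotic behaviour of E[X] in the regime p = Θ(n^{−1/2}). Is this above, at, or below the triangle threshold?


Number of potential triangles: C(135, 3) = 400995.
Each occurs with probability p³ ≈ (0.34427)³ ≈ 4.0801800e-02.
By linearity: E[X] = C(135, 3)·p³ ≈ 400995 · 4.0801800e-02 ≈ 16361.31774.
Since α = 1/2 < 1, p = c/n^{1/2} ≫ 1/n is above the triangle threshold p ~ 1/n. Asymptotically E[X] ~ (c³/6)·n^{3(1−α)} = (4³/6)·n^{1.5} → ∞; triangles are abundant w.h.p.

E[X] ≈ 16361.31774; in regime p = Θ(1/n^{1/2}) E[X] diverges (above the triangle threshold p ~ 1/n).


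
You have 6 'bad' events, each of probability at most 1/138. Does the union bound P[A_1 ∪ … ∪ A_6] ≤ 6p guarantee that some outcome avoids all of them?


Union bound: P[∪_{i=1}^{6} A_i] ≤ Σ_i P[A_i] ≤ 6·p = 6·(1/138) = 1/23.
Numerically: 1/23 ≈ 0.0435.
Is 1/23 < 1? YES.
Since P[∪ A_i] ≤ 1/23 < 1, the complement has P[∩ A_i^c] ≥ 1 − 1/23 = 22/23 > 0, so some outcome avoids every A_i.

6·p = 1/23 ≈ 0.0435; existence CERTIFIED by the union bound.


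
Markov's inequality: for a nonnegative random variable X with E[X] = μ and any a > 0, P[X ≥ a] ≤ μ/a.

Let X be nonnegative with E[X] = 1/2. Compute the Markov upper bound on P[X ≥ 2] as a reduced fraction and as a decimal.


μ = E[X] = 1/2, a = 2.
Markov: P[X ≥ 2] ≤ μ/a = (1/2)/2 = 1/4.
Numerically: ≈ 0.2500.
(Since a = 2 > μ = 0.5000, the bound 1/4 is < 1 and informative.)

P[X ≥ 2] ≤ 1/4 ≈ 0.2500.


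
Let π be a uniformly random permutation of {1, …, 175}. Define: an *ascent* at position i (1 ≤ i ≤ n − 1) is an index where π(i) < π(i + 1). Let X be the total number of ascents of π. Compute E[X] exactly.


Write X = Σ X_I over i = 1, …, 174, with X_I the indicator of one ascent.
There are 174 indicators.
For each fixed i, the pair (π(i), π(i+1)) is a uniformly random ordered pair of distinct values from {1, …, 175}; by symmetry P[π(i) < π(i+1)] = 1/2.
By linearity: E[X] = 174 · (1/2) = (175 − 1) · (1/2) = 87 ≈ 87.0000.

E[X] = 87 = 87.0000.


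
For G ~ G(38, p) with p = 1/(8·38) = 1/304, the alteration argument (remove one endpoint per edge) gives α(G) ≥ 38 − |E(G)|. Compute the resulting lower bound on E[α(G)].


E[|E(G)|] = C(38, 2)·p = 703 · (1/304) = 37/16.
E[α(G)] ≥ n − E[|E(G)|] = 38 − 37/16 = 571/16.
Numerically: ≈ 35.688.
(This is only a lower bound; the true E[α(G)] may be larger.)

E[α(G)] ≥ 571/16 ≈ 35.688.


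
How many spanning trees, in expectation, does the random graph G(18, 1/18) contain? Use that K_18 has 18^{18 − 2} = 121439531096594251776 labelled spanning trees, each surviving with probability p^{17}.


K_18 has 18^{18 − 2} = 121439531096594251776 labelled spanning trees.
For each such spanning tree H, let X_H = 1 if all 17 edges of H are present in G. Then P[X_H = 1] = p^{17} = (1/18)^{17} = 1/2185911559738696531968.
By linearity of expectation: E[X] = Σ_H E[X_H] = 121439531096594251776 · p^{17} = 121439531096594251776 · 1/2185911559738696531968 = 1/18.
Numerically: E[X] ≈ 0.0556.

E[X] = 121439531096594251776 · (1/18)^{17} = 1/18 ≈ 0.0556.


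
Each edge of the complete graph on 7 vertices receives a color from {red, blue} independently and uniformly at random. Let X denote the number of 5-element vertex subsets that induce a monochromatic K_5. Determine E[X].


Let X = Σ_S X_S over the C(7, 5) = 21 subsets S of size 5, where X_S = 1 if the K_5 on S is monochromatic.
For a fixed S, the K_5 on S has C(5, 2) = 10 edges. P[all 10 edges red] = (1/2)^10, and likewise for blue, so P[monochromatic] = 2·(1/2)^10 = 2^{1 − 10} = 1/512.
By linearity of expectation: E[X] = C(7, 5) · 2^{1 − 10} = 21 · 1/512 = 21/512.
Numerically: E[X] ≈ 0.04102.

E[X] = C(7,5)·2^(1−C(5,2)) = 21/512 ≈ 0.04102.


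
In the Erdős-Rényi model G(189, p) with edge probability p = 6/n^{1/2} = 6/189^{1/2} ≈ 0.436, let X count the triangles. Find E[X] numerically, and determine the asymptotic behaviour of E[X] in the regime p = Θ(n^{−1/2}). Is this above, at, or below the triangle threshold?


Number of potential triangles: C(189, 3) = 1107414.
Each occurs with probability p³ ≈ (0.436)³ ≈ 8.31306e-02.
By linearity: E[X] = C(189, 3)·p³ ≈ 1107414 · 8.31306e-02 ≈ 92060.018.
Since α = 1/2 < 1, p = c/n^{1/2} ≫ 1/n is above the triangle threshold p ~ 1/n. Asymptotically E[X] ~ (c³/6)·n^{3(1−α)} = (6³/6)·n^{1.5} → ∞; triangles are abundant w.h.p.

E[X] ≈ 92060.018; in regime p = Θ(1/n^{1/2}) E[X] diverges (above the triangle threshold p ~ 1/n).


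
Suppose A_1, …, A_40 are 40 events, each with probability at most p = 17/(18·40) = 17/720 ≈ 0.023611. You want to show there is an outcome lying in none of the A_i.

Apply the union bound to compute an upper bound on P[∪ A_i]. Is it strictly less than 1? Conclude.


Union bound: P[∪_{i=1}^{40} A_i] ≤ Σ_i P[A_i] ≤ 40·p = 40·(17/720) = 17/18.
Numerically: 17/18 ≈ 0.944444.
Is 17/18 < 1? YES.
Since P[∪ A_i] ≤ 17/18 < 1, the complement has P[∩ A_i^c] ≥ 1 − 17/18 = 1/18 > 0, so some outcome avoids every A_i.

40·p = 17/18 ≈ 0.944444; existence CERTIFIED by the union bound.


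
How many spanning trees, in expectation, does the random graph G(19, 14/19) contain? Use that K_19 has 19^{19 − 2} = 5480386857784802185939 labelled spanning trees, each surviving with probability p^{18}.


K_19 has 19^{19 − 2} = 5480386857784802185939 labelled spanning trees.
For each such spanning tree H, let X_H = 1 if all 18 edges of H are present in G. Then P[X_H = 1] = p^{18} = (14/19)^{18} = 426878854210636742656/104127350297911241532841.
By linearity of expectation: E[X] = Σ_H E[X_H] = 5480386857784802185939 · p^{18} = 5480386857784802185939 · 426878854210636742656/104127350297911241532841 = 426878854210636742656/19.
Numerically: E[X] ≈ 2.2467e+19.

E[X] = 5480386857784802185939 · (14/19)^{18} = 426878854210636742656/19 ≈ 2.2467e+19.


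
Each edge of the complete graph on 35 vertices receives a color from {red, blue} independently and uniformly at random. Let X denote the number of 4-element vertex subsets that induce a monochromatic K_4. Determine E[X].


Let X = Σ_S X_S over the C(35, 4) = 52360 subsets S of size 4, where X_S = 1 if the K_4 on S is monochromatic.
For a fixed S, the K_4 on S has C(4, 2) = 6 edges. P[all 6 edges red] = (1/2)^6, and likewise for blue, so P[monochromatic] = 2·(1/2)^6 = 2^{1 − 6} = 1/32.
By linearity of expectation: E[X] = C(35, 4) · 2^{1 − 6} = 52360 · 1/32 = 6545/4.
Numerically: E[X] ≈ 1636.250000.

E[X] = C(35,4)·2^(1−C(4,2)) = 6545/4 ≈ 1636.250000.


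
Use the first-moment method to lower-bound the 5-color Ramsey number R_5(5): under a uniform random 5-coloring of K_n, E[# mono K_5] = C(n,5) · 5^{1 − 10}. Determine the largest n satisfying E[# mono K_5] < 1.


We need C(n, 5) · 5^{1 − 10} < 1, i.e. C(n, 5) < 5^{10 − 1} = 1953125.
Check values of n near the boundary:
  n = 46: C(46, 5) = 1370754; 1370754 < 1953125? YES
  n = 47: C(47, 5) = 1533939; 1533939 < 1953125? YES
  n = 48: C(48, 5) = 1712304; 1712304 < 1953125? YES
  n = 49: C(49, 5) = 1906884; 1906884 < 1953125? YES
  n = 50: C(50, 5) = 2118760; 2118760 < 1953125? NO
  n = 51: C(51, 5) = 2349060; 2349060 < 1953125? NO
  n = 52: C(52, 5) = 2598960; 2598960 < 1953125? NO
The largest n with C(n, 5) < 1953125 is n = 49 (where E[X] = 1906884/1953125 ≈ 0.976325). Hence R_5(5) > 49, i.e. R_5(5) ≥ 50.

Largest n = 49; hence R_5(5) > 49.


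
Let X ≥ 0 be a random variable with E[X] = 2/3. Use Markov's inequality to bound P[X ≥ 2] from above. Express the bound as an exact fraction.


μ = E[X] = 2/3, a = 2.
Markov: P[X ≥ 2] ≤ μ/a = (2/3)/2 = 1/3.
Numerically: ≈ 0.333.
(Since a = 2 > μ = 0.667, the bound 1/3 is < 1 and informative.)

P[X ≥ 2] ≤ 1/3 ≈ 0.333.


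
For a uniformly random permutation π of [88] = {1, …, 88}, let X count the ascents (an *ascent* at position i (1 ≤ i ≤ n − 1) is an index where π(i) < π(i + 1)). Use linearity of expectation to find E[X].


Write X = Σ X_I over i = 1, …, 87, with X_I the indicator of one ascent.
There are 87 indicators.
For each fixed i, the pair (π(i), π(i+1)) is a uniformly random ordered pair of distinct values from {1, …, 88}; by symmetry P[π(i) < π(i+1)] = 1/2.
By linearity: E[X] = 87 · (1/2) = (88 − 1) · (1/2) = 87/2 ≈ 43.500000.

E[X] = 87/2 = 43.500000.


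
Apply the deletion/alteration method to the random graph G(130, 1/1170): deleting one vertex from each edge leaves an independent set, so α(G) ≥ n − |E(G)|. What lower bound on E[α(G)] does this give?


E[|E(G)|] = C(130, 2)·p = 8385 · (1/1170) = 43/6.
E[α(G)] ≥ n − E[|E(G)|] = 130 − 43/6 = 737/6.
Numerically: ≈ 122.83333.
(This is only a lower bound; the true E[α(G)] may be larger.)

E[α(G)] ≥ 737/6 ≈ 122.83333.


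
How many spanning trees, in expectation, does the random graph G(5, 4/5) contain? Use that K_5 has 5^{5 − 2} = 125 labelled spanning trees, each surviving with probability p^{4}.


K_5 has 5^{5 − 2} = 125 labelled spanning trees.
For each such spanning tree H, let X_H = 1 if all 4 edges of H are present in G. Then P[X_H = 1] = p^{4} = (4/5)^{4} = 256/625.
By linearity of expectation: E[X] = Σ_H E[X_H] = 125 · p^{4} = 125 · 256/625 = 256/5.
Numerically: E[X] ≈ 51.2.

E[X] = 125 · (4/5)^{4} = 256/5 ≈ 51.2.


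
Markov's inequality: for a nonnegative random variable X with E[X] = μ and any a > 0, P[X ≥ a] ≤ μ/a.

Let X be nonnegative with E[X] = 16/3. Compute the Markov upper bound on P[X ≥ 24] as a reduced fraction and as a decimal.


μ = E[X] = 16/3, a = 24.
Markov: P[X ≥ 24] ≤ μ/a = (16/3)/24 = 2/9.
Numerically: ≈ 0.22222.
(Since a = 24 > μ = 5.33333, the bound 2/9 is < 1 and informative.)

P[X ≥ 24] ≤ 2/9 ≈ 0.22222.


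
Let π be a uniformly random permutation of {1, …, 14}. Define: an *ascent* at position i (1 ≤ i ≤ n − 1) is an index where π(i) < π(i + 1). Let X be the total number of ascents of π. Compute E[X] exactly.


Write X = Σ X_I over i = 1, …, 13, with X_I the indicator of one ascent.
There are 13 indicators.
For each fixed i, the pair (π(i), π(i+1)) is a uniformly random ordered pair of distinct values from {1, …, 14}; by symmetry P[π(i) < π(i+1)] = 1/2.
By linearity: E[X] = 13 · (1/2) = (14 − 1) · (1/2) = 13/2 ≈ 6.5000.

E[X] = 13/2 = 6.5000.


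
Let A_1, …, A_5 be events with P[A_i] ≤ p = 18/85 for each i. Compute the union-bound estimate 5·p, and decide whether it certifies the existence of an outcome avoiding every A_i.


Union bound: P[∪_{i=1}^{5} A_i] ≤ Σ_i P[A_i] ≤ 5·p = 5·(18/85) = 18/17.
Numerically: 18/17 ≈ 1.059.
Is 18/17 < 1? NO.
Since the bound 18/17 is ≥ 1, the union bound is uninformative here; it does NOT by itself certify existence.

5·p = 18/17 ≈ 1.059; existence NOT certified by the union bound.
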